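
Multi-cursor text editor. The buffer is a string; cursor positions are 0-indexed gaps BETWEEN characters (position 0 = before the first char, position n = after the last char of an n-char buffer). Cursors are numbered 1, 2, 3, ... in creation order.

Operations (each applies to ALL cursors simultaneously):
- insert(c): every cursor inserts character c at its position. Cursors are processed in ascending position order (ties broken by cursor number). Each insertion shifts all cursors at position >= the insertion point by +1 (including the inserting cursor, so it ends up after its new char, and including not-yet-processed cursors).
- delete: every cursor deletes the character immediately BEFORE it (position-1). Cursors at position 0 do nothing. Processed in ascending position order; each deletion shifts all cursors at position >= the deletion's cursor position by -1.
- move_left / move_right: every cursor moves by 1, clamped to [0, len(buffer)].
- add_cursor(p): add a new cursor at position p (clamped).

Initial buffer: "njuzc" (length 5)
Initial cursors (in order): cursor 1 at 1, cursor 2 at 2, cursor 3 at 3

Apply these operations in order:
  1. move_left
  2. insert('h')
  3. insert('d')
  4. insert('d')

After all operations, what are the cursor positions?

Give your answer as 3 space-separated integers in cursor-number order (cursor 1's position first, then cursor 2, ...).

After op 1 (move_left): buffer="njuzc" (len 5), cursors c1@0 c2@1 c3@2, authorship .....
After op 2 (insert('h')): buffer="hnhjhuzc" (len 8), cursors c1@1 c2@3 c3@5, authorship 1.2.3...
After op 3 (insert('d')): buffer="hdnhdjhduzc" (len 11), cursors c1@2 c2@5 c3@8, authorship 11.22.33...
After op 4 (insert('d')): buffer="hddnhddjhdduzc" (len 14), cursors c1@3 c2@7 c3@11, authorship 111.222.333...

Answer: 3 7 11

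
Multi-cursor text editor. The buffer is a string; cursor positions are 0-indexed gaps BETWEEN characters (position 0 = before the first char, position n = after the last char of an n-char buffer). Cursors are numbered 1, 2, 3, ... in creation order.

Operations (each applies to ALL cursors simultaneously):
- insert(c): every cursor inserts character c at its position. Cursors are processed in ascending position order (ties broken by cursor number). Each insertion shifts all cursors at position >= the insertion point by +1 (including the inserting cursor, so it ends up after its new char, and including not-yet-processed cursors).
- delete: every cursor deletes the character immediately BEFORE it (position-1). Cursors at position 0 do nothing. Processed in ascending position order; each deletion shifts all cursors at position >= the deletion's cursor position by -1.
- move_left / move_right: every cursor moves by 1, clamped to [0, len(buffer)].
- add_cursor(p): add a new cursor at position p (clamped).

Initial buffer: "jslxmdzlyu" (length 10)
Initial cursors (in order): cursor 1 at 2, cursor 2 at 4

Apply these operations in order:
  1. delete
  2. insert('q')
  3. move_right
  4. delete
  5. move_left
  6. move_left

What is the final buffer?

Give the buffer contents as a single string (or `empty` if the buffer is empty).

After op 1 (delete): buffer="jlmdzlyu" (len 8), cursors c1@1 c2@2, authorship ........
After op 2 (insert('q')): buffer="jqlqmdzlyu" (len 10), cursors c1@2 c2@4, authorship .1.2......
After op 3 (move_right): buffer="jqlqmdzlyu" (len 10), cursors c1@3 c2@5, authorship .1.2......
After op 4 (delete): buffer="jqqdzlyu" (len 8), cursors c1@2 c2@3, authorship .12.....
After op 5 (move_left): buffer="jqqdzlyu" (len 8), cursors c1@1 c2@2, authorship .12.....
After op 6 (move_left): buffer="jqqdzlyu" (len 8), cursors c1@0 c2@1, authorship .12.....

Answer: jqqdzlyu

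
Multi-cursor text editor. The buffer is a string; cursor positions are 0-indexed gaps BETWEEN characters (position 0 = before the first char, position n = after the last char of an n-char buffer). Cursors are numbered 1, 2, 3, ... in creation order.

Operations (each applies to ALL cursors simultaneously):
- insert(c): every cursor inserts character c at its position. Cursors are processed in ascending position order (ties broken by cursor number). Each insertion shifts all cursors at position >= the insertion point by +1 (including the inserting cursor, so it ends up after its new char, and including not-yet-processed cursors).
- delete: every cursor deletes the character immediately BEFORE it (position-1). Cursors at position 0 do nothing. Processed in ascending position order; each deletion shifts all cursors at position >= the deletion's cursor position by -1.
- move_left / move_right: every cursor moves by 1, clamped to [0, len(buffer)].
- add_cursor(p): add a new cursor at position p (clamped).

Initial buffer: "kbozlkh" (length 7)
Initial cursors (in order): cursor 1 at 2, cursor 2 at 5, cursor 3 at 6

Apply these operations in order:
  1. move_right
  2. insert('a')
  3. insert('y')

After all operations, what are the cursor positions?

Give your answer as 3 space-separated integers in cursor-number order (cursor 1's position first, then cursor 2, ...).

Answer: 5 10 13

Derivation:
After op 1 (move_right): buffer="kbozlkh" (len 7), cursors c1@3 c2@6 c3@7, authorship .......
After op 2 (insert('a')): buffer="kboazlkaha" (len 10), cursors c1@4 c2@8 c3@10, authorship ...1...2.3
After op 3 (insert('y')): buffer="kboayzlkayhay" (len 13), cursors c1@5 c2@10 c3@13, authorship ...11...22.33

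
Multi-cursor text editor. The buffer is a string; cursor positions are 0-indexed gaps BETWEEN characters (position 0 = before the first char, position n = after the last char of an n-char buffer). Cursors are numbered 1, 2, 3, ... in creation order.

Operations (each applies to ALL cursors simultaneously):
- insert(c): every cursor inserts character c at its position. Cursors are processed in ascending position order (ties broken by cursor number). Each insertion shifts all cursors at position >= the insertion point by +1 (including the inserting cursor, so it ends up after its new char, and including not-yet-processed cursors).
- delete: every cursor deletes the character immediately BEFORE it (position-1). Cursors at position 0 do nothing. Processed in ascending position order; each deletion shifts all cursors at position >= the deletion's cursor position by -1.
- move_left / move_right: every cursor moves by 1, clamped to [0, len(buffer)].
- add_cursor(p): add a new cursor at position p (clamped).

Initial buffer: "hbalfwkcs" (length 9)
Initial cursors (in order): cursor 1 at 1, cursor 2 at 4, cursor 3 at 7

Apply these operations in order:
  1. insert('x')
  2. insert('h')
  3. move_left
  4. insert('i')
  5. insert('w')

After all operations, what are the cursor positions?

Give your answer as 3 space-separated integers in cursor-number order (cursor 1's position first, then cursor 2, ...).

Answer: 4 11 18

Derivation:
After op 1 (insert('x')): buffer="hxbalxfwkxcs" (len 12), cursors c1@2 c2@6 c3@10, authorship .1...2...3..
After op 2 (insert('h')): buffer="hxhbalxhfwkxhcs" (len 15), cursors c1@3 c2@8 c3@13, authorship .11...22...33..
After op 3 (move_left): buffer="hxhbalxhfwkxhcs" (len 15), cursors c1@2 c2@7 c3@12, authorship .11...22...33..
After op 4 (insert('i')): buffer="hxihbalxihfwkxihcs" (len 18), cursors c1@3 c2@9 c3@15, authorship .111...222...333..
After op 5 (insert('w')): buffer="hxiwhbalxiwhfwkxiwhcs" (len 21), cursors c1@4 c2@11 c3@18, authorship .1111...2222...3333..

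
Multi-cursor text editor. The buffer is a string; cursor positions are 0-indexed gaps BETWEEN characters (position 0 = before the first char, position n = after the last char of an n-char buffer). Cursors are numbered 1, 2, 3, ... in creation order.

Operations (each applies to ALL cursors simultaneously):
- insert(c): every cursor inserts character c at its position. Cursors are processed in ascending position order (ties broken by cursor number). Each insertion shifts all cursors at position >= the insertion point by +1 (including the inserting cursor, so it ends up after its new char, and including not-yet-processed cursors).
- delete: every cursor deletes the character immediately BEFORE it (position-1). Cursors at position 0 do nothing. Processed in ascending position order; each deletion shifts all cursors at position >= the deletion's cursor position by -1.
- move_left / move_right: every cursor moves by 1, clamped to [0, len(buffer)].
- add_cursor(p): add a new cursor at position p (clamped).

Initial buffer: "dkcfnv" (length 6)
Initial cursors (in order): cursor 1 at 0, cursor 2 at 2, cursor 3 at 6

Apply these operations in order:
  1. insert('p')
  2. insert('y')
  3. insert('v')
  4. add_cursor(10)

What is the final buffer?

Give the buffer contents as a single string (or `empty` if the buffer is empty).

Answer: pyvdkpyvcfnvpyv

Derivation:
After op 1 (insert('p')): buffer="pdkpcfnvp" (len 9), cursors c1@1 c2@4 c3@9, authorship 1..2....3
After op 2 (insert('y')): buffer="pydkpycfnvpy" (len 12), cursors c1@2 c2@6 c3@12, authorship 11..22....33
After op 3 (insert('v')): buffer="pyvdkpyvcfnvpyv" (len 15), cursors c1@3 c2@8 c3@15, authorship 111..222....333
After op 4 (add_cursor(10)): buffer="pyvdkpyvcfnvpyv" (len 15), cursors c1@3 c2@8 c4@10 c3@15, authorship 111..222....333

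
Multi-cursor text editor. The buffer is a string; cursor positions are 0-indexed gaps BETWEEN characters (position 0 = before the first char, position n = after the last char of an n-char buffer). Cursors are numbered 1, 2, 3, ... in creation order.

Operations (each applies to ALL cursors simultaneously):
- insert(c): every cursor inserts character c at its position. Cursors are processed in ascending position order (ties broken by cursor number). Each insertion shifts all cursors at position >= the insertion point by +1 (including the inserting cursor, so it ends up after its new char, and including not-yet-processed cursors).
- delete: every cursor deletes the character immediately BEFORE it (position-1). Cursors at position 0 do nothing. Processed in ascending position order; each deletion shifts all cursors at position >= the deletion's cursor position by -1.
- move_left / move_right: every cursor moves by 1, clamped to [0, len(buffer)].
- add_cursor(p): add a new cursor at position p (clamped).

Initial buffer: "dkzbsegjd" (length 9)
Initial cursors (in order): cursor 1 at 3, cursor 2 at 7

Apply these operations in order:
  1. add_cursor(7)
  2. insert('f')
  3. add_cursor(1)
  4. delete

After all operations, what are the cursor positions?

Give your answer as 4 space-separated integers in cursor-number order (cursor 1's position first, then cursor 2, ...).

After op 1 (add_cursor(7)): buffer="dkzbsegjd" (len 9), cursors c1@3 c2@7 c3@7, authorship .........
After op 2 (insert('f')): buffer="dkzfbsegffjd" (len 12), cursors c1@4 c2@10 c3@10, authorship ...1....23..
After op 3 (add_cursor(1)): buffer="dkzfbsegffjd" (len 12), cursors c4@1 c1@4 c2@10 c3@10, authorship ...1....23..
After op 4 (delete): buffer="kzbsegjd" (len 8), cursors c4@0 c1@2 c2@6 c3@6, authorship ........

Answer: 2 6 6 0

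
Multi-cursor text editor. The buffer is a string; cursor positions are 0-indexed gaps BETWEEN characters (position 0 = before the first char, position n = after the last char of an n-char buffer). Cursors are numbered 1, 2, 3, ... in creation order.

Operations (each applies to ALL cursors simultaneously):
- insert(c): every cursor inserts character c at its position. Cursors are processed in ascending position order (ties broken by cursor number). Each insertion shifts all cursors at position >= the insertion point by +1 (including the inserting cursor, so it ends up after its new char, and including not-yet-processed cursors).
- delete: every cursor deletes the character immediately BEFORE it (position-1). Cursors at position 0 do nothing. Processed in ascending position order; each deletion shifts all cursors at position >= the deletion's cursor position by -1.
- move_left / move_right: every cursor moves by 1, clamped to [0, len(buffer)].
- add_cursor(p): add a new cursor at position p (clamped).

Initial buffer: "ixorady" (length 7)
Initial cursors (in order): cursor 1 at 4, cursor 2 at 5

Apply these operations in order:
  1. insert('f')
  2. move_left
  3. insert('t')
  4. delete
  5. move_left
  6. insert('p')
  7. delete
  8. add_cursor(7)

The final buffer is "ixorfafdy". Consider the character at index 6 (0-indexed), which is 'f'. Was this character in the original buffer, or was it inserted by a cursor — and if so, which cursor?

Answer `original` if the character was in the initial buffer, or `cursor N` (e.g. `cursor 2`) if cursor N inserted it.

After op 1 (insert('f')): buffer="ixorfafdy" (len 9), cursors c1@5 c2@7, authorship ....1.2..
After op 2 (move_left): buffer="ixorfafdy" (len 9), cursors c1@4 c2@6, authorship ....1.2..
After op 3 (insert('t')): buffer="ixortfatfdy" (len 11), cursors c1@5 c2@8, authorship ....11.22..
After op 4 (delete): buffer="ixorfafdy" (len 9), cursors c1@4 c2@6, authorship ....1.2..
After op 5 (move_left): buffer="ixorfafdy" (len 9), cursors c1@3 c2@5, authorship ....1.2..
After op 6 (insert('p')): buffer="ixoprfpafdy" (len 11), cursors c1@4 c2@7, authorship ...1.12.2..
After op 7 (delete): buffer="ixorfafdy" (len 9), cursors c1@3 c2@5, authorship ....1.2..
After op 8 (add_cursor(7)): buffer="ixorfafdy" (len 9), cursors c1@3 c2@5 c3@7, authorship ....1.2..
Authorship (.=original, N=cursor N): . . . . 1 . 2 . .
Index 6: author = 2

Answer: cursor 2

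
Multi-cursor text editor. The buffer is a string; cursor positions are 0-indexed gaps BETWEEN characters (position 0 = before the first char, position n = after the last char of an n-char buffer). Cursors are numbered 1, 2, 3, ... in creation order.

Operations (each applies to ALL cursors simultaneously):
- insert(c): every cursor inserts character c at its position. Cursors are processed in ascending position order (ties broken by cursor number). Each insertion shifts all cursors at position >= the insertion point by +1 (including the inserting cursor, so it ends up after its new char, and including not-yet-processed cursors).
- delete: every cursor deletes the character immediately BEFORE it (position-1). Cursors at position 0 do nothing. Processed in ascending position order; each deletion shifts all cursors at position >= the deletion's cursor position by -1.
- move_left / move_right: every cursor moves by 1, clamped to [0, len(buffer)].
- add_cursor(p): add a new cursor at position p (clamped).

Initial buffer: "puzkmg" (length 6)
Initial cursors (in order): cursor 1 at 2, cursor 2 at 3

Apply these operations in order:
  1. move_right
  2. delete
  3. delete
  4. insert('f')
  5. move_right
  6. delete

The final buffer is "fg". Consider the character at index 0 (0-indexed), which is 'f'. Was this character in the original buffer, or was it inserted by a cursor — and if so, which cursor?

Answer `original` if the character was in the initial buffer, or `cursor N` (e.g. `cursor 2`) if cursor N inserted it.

Answer: cursor 1

Derivation:
After op 1 (move_right): buffer="puzkmg" (len 6), cursors c1@3 c2@4, authorship ......
After op 2 (delete): buffer="pumg" (len 4), cursors c1@2 c2@2, authorship ....
After op 3 (delete): buffer="mg" (len 2), cursors c1@0 c2@0, authorship ..
After op 4 (insert('f')): buffer="ffmg" (len 4), cursors c1@2 c2@2, authorship 12..
After op 5 (move_right): buffer="ffmg" (len 4), cursors c1@3 c2@3, authorship 12..
After op 6 (delete): buffer="fg" (len 2), cursors c1@1 c2@1, authorship 1.
Authorship (.=original, N=cursor N): 1 .
Index 0: author = 1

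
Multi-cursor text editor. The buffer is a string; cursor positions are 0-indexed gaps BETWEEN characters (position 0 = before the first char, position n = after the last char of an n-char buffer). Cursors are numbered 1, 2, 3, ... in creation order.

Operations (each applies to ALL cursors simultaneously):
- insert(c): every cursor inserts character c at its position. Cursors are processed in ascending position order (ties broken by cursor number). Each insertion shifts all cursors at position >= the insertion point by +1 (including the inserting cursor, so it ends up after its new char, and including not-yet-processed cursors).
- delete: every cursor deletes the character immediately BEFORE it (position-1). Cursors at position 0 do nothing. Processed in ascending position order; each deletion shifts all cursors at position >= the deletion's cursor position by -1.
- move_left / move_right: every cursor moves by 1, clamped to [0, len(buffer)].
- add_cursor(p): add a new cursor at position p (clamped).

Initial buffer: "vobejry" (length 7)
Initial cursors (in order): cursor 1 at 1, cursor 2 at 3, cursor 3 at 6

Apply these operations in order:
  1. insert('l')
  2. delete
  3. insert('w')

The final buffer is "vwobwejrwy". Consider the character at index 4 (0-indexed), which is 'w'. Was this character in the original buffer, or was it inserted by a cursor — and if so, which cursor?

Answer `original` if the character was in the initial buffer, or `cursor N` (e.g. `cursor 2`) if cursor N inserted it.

After op 1 (insert('l')): buffer="vloblejrly" (len 10), cursors c1@2 c2@5 c3@9, authorship .1..2...3.
After op 2 (delete): buffer="vobejry" (len 7), cursors c1@1 c2@3 c3@6, authorship .......
After op 3 (insert('w')): buffer="vwobwejrwy" (len 10), cursors c1@2 c2@5 c3@9, authorship .1..2...3.
Authorship (.=original, N=cursor N): . 1 . . 2 . . . 3 .
Index 4: author = 2

Answer: cursor 2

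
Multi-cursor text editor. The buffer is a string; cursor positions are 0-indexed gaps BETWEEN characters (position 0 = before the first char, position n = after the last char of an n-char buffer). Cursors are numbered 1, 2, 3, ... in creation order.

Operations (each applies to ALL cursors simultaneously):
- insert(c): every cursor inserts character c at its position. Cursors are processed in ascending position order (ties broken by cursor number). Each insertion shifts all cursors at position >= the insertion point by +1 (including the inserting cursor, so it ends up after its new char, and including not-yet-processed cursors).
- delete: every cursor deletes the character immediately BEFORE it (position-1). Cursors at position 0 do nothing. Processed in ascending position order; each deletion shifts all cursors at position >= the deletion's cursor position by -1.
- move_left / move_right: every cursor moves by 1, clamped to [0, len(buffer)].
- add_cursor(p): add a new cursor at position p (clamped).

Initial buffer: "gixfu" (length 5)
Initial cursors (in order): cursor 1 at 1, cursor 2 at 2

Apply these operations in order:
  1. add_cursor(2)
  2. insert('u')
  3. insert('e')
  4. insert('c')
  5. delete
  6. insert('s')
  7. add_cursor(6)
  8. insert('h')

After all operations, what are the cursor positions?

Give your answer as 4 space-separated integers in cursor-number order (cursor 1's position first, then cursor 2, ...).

Answer: 5 15 15 8

Derivation:
After op 1 (add_cursor(2)): buffer="gixfu" (len 5), cursors c1@1 c2@2 c3@2, authorship .....
After op 2 (insert('u')): buffer="guiuuxfu" (len 8), cursors c1@2 c2@5 c3@5, authorship .1.23...
After op 3 (insert('e')): buffer="gueiuueexfu" (len 11), cursors c1@3 c2@8 c3@8, authorship .11.2323...
After op 4 (insert('c')): buffer="gueciuueeccxfu" (len 14), cursors c1@4 c2@11 c3@11, authorship .111.232323...
After op 5 (delete): buffer="gueiuueexfu" (len 11), cursors c1@3 c2@8 c3@8, authorship .11.2323...
After op 6 (insert('s')): buffer="guesiuueessxfu" (len 14), cursors c1@4 c2@11 c3@11, authorship .111.232323...
After op 7 (add_cursor(6)): buffer="guesiuueessxfu" (len 14), cursors c1@4 c4@6 c2@11 c3@11, authorship .111.232323...
After op 8 (insert('h')): buffer="gueshiuhueesshhxfu" (len 18), cursors c1@5 c4@8 c2@15 c3@15, authorship .1111.243232323...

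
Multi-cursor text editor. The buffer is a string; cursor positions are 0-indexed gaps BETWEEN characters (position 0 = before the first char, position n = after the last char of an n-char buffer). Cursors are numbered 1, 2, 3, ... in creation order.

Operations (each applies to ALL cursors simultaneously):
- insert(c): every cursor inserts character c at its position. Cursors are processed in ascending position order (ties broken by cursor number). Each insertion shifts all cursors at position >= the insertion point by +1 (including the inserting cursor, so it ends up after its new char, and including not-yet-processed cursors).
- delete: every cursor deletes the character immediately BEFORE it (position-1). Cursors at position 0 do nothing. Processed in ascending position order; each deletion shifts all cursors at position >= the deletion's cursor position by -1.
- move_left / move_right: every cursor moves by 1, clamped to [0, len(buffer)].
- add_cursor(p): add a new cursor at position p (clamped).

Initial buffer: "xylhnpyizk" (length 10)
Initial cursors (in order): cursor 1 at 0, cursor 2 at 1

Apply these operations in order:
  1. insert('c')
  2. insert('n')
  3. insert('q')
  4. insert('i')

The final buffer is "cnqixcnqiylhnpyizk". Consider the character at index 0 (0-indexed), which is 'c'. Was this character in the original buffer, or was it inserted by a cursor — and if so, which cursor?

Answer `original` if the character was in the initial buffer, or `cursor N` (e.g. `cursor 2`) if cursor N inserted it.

After op 1 (insert('c')): buffer="cxcylhnpyizk" (len 12), cursors c1@1 c2@3, authorship 1.2.........
After op 2 (insert('n')): buffer="cnxcnylhnpyizk" (len 14), cursors c1@2 c2@5, authorship 11.22.........
After op 3 (insert('q')): buffer="cnqxcnqylhnpyizk" (len 16), cursors c1@3 c2@7, authorship 111.222.........
After op 4 (insert('i')): buffer="cnqixcnqiylhnpyizk" (len 18), cursors c1@4 c2@9, authorship 1111.2222.........
Authorship (.=original, N=cursor N): 1 1 1 1 . 2 2 2 2 . . . . . . . . .
Index 0: author = 1

Answer: cursor 1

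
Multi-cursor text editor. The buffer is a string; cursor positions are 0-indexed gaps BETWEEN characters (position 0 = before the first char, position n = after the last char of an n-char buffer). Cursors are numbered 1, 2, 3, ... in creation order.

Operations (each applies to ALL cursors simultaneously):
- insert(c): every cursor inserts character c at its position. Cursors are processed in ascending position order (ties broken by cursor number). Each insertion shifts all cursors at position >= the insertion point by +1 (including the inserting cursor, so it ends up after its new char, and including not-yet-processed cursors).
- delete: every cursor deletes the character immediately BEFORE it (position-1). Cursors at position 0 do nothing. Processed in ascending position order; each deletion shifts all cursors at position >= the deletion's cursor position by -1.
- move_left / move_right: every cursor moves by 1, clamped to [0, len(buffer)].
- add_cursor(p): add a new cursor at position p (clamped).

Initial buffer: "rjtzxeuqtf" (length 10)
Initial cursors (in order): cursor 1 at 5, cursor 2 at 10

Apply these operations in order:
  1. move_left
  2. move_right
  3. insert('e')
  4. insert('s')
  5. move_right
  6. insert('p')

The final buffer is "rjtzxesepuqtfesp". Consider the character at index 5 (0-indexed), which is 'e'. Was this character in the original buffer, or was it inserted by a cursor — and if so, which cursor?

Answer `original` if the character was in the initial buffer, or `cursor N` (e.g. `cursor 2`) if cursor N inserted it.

Answer: cursor 1

Derivation:
After op 1 (move_left): buffer="rjtzxeuqtf" (len 10), cursors c1@4 c2@9, authorship ..........
After op 2 (move_right): buffer="rjtzxeuqtf" (len 10), cursors c1@5 c2@10, authorship ..........
After op 3 (insert('e')): buffer="rjtzxeeuqtfe" (len 12), cursors c1@6 c2@12, authorship .....1.....2
After op 4 (insert('s')): buffer="rjtzxeseuqtfes" (len 14), cursors c1@7 c2@14, authorship .....11.....22
After op 5 (move_right): buffer="rjtzxeseuqtfes" (len 14), cursors c1@8 c2@14, authorship .....11.....22
After op 6 (insert('p')): buffer="rjtzxesepuqtfesp" (len 16), cursors c1@9 c2@16, authorship .....11.1....222
Authorship (.=original, N=cursor N): . . . . . 1 1 . 1 . . . . 2 2 2
Index 5: author = 1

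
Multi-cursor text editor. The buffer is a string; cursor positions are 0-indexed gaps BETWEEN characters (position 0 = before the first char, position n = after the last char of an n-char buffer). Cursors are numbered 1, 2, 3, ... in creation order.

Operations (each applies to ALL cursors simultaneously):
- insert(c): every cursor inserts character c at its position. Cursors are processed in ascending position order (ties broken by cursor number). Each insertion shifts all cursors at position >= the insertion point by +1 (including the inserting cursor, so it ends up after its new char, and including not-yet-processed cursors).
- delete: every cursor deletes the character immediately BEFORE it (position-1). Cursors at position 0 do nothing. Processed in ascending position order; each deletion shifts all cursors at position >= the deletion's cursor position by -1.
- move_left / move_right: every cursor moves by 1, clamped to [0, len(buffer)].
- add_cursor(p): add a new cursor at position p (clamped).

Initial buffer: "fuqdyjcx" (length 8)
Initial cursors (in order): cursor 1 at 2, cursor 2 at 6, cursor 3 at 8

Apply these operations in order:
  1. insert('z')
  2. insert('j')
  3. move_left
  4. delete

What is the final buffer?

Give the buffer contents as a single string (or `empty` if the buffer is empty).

After op 1 (insert('z')): buffer="fuzqdyjzcxz" (len 11), cursors c1@3 c2@8 c3@11, authorship ..1....2..3
After op 2 (insert('j')): buffer="fuzjqdyjzjcxzj" (len 14), cursors c1@4 c2@10 c3@14, authorship ..11....22..33
After op 3 (move_left): buffer="fuzjqdyjzjcxzj" (len 14), cursors c1@3 c2@9 c3@13, authorship ..11....22..33
After op 4 (delete): buffer="fujqdyjjcxj" (len 11), cursors c1@2 c2@7 c3@10, authorship ..1....2..3

Answer: fujqdyjjcxj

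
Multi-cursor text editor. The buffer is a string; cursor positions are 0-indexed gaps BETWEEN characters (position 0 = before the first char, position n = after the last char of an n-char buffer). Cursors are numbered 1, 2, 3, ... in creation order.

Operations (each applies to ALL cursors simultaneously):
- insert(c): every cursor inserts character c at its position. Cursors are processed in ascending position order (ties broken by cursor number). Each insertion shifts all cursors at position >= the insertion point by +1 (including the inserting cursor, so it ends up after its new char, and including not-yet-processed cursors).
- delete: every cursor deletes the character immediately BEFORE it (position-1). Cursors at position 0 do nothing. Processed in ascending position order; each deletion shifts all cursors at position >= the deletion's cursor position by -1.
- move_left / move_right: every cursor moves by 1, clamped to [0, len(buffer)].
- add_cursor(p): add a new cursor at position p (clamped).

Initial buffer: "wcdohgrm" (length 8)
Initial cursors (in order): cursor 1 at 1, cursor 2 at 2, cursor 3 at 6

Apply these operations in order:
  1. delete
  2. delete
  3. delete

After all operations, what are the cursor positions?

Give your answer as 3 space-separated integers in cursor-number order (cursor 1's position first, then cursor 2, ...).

Answer: 0 0 1

Derivation:
After op 1 (delete): buffer="dohrm" (len 5), cursors c1@0 c2@0 c3@3, authorship .....
After op 2 (delete): buffer="dorm" (len 4), cursors c1@0 c2@0 c3@2, authorship ....
After op 3 (delete): buffer="drm" (len 3), cursors c1@0 c2@0 c3@1, authorship ...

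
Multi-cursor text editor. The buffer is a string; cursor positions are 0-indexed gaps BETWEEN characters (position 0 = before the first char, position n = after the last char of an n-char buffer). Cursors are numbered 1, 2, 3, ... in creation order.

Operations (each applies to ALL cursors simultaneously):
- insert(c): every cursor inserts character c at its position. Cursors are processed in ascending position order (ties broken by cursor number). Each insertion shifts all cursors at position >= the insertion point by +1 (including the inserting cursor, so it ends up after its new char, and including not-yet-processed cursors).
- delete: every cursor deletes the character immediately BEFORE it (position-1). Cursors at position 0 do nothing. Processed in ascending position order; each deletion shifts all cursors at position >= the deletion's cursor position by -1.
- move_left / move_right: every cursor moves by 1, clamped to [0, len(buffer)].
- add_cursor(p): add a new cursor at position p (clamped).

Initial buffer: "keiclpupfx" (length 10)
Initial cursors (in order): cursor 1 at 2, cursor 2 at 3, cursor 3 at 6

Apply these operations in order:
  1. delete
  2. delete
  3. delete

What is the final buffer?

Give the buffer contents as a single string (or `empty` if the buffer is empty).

Answer: upfx

Derivation:
After op 1 (delete): buffer="kclupfx" (len 7), cursors c1@1 c2@1 c3@3, authorship .......
After op 2 (delete): buffer="cupfx" (len 5), cursors c1@0 c2@0 c3@1, authorship .....
After op 3 (delete): buffer="upfx" (len 4), cursors c1@0 c2@0 c3@0, authorship ....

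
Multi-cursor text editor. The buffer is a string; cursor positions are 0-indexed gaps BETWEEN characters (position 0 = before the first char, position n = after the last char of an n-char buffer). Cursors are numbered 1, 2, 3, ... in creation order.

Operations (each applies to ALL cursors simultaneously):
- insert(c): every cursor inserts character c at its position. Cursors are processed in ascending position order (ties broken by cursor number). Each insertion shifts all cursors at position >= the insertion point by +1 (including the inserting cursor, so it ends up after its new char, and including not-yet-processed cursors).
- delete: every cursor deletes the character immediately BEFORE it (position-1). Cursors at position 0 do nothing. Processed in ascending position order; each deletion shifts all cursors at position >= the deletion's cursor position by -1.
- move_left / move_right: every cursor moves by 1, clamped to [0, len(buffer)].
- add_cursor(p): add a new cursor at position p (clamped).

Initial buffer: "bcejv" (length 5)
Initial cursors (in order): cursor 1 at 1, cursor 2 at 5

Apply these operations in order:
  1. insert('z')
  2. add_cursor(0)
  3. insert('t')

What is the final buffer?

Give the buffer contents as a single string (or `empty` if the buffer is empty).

After op 1 (insert('z')): buffer="bzcejvz" (len 7), cursors c1@2 c2@7, authorship .1....2
After op 2 (add_cursor(0)): buffer="bzcejvz" (len 7), cursors c3@0 c1@2 c2@7, authorship .1....2
After op 3 (insert('t')): buffer="tbztcejvzt" (len 10), cursors c3@1 c1@4 c2@10, authorship 3.11....22

Answer: tbztcejvzt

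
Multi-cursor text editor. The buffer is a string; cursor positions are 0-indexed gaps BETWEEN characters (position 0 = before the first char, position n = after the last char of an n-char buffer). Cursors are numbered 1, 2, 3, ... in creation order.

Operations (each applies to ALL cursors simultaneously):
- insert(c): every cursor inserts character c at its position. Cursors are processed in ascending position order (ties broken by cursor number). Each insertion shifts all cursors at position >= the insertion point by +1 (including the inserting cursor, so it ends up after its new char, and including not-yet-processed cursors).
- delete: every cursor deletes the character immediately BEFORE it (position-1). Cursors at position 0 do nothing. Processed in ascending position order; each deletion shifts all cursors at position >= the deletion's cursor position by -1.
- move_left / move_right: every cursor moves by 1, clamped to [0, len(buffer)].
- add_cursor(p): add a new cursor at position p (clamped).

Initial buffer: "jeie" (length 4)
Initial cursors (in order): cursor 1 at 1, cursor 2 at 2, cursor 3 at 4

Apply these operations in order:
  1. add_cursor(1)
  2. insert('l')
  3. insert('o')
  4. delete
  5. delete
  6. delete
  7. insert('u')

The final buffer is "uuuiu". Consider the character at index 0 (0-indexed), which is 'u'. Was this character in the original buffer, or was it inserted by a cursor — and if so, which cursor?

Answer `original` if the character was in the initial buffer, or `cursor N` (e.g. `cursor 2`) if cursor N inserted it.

Answer: cursor 1

Derivation:
After op 1 (add_cursor(1)): buffer="jeie" (len 4), cursors c1@1 c4@1 c2@2 c3@4, authorship ....
After op 2 (insert('l')): buffer="jlleliel" (len 8), cursors c1@3 c4@3 c2@5 c3@8, authorship .14.2..3
After op 3 (insert('o')): buffer="jllooeloielo" (len 12), cursors c1@5 c4@5 c2@8 c3@12, authorship .1414.22..33
After op 4 (delete): buffer="jlleliel" (len 8), cursors c1@3 c4@3 c2@5 c3@8, authorship .14.2..3
After op 5 (delete): buffer="jeie" (len 4), cursors c1@1 c4@1 c2@2 c3@4, authorship ....
After op 6 (delete): buffer="i" (len 1), cursors c1@0 c2@0 c4@0 c3@1, authorship .
After op 7 (insert('u')): buffer="uuuiu" (len 5), cursors c1@3 c2@3 c4@3 c3@5, authorship 124.3
Authorship (.=original, N=cursor N): 1 2 4 . 3
Index 0: author = 1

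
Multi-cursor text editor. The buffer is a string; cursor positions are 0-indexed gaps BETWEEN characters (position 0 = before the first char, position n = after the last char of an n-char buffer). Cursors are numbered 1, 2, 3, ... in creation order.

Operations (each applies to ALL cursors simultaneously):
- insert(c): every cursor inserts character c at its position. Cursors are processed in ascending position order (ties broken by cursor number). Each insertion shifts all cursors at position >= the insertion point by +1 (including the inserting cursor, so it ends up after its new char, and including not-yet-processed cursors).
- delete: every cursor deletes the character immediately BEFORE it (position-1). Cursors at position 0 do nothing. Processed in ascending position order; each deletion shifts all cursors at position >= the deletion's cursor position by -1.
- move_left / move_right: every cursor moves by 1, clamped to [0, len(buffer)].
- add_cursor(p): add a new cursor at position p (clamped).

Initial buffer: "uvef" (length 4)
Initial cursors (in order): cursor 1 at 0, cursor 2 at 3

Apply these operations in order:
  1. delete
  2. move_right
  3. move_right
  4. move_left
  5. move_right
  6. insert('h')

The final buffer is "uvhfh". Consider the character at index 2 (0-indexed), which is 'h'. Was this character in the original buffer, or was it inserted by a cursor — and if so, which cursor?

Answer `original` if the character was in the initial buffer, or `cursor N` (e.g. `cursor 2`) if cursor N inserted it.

Answer: cursor 1

Derivation:
After op 1 (delete): buffer="uvf" (len 3), cursors c1@0 c2@2, authorship ...
After op 2 (move_right): buffer="uvf" (len 3), cursors c1@1 c2@3, authorship ...
After op 3 (move_right): buffer="uvf" (len 3), cursors c1@2 c2@3, authorship ...
After op 4 (move_left): buffer="uvf" (len 3), cursors c1@1 c2@2, authorship ...
After op 5 (move_right): buffer="uvf" (len 3), cursors c1@2 c2@3, authorship ...
After op 6 (insert('h')): buffer="uvhfh" (len 5), cursors c1@3 c2@5, authorship ..1.2
Authorship (.=original, N=cursor N): . . 1 . 2
Index 2: author = 1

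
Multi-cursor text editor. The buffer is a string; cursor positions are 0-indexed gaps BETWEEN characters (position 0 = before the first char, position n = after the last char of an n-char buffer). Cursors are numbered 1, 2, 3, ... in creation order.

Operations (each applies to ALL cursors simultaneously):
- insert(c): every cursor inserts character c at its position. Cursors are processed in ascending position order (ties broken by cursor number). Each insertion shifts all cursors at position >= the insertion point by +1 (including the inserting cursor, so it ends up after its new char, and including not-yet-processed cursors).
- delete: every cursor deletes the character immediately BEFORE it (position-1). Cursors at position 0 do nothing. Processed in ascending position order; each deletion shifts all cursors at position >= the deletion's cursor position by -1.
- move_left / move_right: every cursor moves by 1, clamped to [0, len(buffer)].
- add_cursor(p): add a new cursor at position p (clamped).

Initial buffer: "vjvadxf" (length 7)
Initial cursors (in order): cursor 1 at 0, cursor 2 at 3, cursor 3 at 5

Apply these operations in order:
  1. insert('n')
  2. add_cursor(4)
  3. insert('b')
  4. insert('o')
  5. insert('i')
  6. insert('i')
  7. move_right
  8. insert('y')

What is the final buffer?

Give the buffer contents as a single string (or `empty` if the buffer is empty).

After op 1 (insert('n')): buffer="nvjvnadnxf" (len 10), cursors c1@1 c2@5 c3@8, authorship 1...2..3..
After op 2 (add_cursor(4)): buffer="nvjvnadnxf" (len 10), cursors c1@1 c4@4 c2@5 c3@8, authorship 1...2..3..
After op 3 (insert('b')): buffer="nbvjvbnbadnbxf" (len 14), cursors c1@2 c4@6 c2@8 c3@12, authorship 11...422..33..
After op 4 (insert('o')): buffer="nbovjvbonboadnboxf" (len 18), cursors c1@3 c4@8 c2@11 c3@16, authorship 111...44222..333..
After op 5 (insert('i')): buffer="nboivjvboinboiadnboixf" (len 22), cursors c1@4 c4@10 c2@14 c3@20, authorship 1111...4442222..3333..
After op 6 (insert('i')): buffer="nboiivjvboiinboiiadnboiixf" (len 26), cursors c1@5 c4@12 c2@17 c3@24, authorship 11111...444422222..33333..
After op 7 (move_right): buffer="nboiivjvboiinboiiadnboiixf" (len 26), cursors c1@6 c4@13 c2@18 c3@25, authorship 11111...444422222..33333..
After op 8 (insert('y')): buffer="nboiivyjvboiinyboiiaydnboiixyf" (len 30), cursors c1@7 c4@15 c2@21 c3@29, authorship 11111.1..4444242222.2.33333.3.

Answer: nboiivyjvboiinyboiiaydnboiixyf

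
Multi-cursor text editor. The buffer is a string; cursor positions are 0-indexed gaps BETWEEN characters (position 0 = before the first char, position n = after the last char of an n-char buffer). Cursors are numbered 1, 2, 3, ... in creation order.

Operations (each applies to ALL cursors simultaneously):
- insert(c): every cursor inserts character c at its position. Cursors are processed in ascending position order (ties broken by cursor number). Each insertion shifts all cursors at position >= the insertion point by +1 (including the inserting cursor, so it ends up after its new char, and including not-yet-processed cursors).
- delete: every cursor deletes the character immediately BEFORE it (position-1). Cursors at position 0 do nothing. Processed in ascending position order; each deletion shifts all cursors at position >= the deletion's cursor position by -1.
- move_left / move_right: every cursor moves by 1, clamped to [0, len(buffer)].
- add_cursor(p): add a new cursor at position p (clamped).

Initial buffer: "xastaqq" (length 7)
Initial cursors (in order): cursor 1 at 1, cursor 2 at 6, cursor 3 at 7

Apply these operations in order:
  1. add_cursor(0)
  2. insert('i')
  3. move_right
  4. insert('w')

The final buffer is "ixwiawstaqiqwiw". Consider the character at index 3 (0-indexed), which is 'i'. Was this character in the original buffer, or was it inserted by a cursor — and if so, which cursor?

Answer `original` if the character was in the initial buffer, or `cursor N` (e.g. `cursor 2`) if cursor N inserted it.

After op 1 (add_cursor(0)): buffer="xastaqq" (len 7), cursors c4@0 c1@1 c2@6 c3@7, authorship .......
After op 2 (insert('i')): buffer="ixiastaqiqi" (len 11), cursors c4@1 c1@3 c2@9 c3@11, authorship 4.1.....2.3
After op 3 (move_right): buffer="ixiastaqiqi" (len 11), cursors c4@2 c1@4 c2@10 c3@11, authorship 4.1.....2.3
After op 4 (insert('w')): buffer="ixwiawstaqiqwiw" (len 15), cursors c4@3 c1@6 c2@13 c3@15, authorship 4.41.1....2.233
Authorship (.=original, N=cursor N): 4 . 4 1 . 1 . . . . 2 . 2 3 3
Index 3: author = 1

Answer: cursor 1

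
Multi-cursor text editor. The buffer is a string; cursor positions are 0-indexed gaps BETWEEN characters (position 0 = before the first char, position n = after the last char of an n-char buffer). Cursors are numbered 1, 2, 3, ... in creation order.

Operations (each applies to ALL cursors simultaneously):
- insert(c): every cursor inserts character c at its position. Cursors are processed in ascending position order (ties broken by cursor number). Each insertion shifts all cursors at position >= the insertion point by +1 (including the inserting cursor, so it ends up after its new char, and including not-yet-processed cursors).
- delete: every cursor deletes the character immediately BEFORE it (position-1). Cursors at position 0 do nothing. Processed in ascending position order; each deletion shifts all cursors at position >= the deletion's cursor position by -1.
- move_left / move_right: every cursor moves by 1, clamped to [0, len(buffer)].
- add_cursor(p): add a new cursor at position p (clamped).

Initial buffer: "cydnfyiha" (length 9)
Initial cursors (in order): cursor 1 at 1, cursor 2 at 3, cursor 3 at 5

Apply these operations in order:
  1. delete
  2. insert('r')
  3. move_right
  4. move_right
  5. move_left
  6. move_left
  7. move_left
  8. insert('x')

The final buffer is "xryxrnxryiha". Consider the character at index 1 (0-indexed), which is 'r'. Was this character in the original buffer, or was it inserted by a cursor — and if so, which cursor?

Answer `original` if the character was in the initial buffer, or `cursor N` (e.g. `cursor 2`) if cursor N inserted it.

After op 1 (delete): buffer="ynyiha" (len 6), cursors c1@0 c2@1 c3@2, authorship ......
After op 2 (insert('r')): buffer="ryrnryiha" (len 9), cursors c1@1 c2@3 c3@5, authorship 1.2.3....
After op 3 (move_right): buffer="ryrnryiha" (len 9), cursors c1@2 c2@4 c3@6, authorship 1.2.3....
After op 4 (move_right): buffer="ryrnryiha" (len 9), cursors c1@3 c2@5 c3@7, authorship 1.2.3....
After op 5 (move_left): buffer="ryrnryiha" (len 9), cursors c1@2 c2@4 c3@6, authorship 1.2.3....
After op 6 (move_left): buffer="ryrnryiha" (len 9), cursors c1@1 c2@3 c3@5, authorship 1.2.3....
After op 7 (move_left): buffer="ryrnryiha" (len 9), cursors c1@0 c2@2 c3@4, authorship 1.2.3....
After op 8 (insert('x')): buffer="xryxrnxryiha" (len 12), cursors c1@1 c2@4 c3@7, authorship 11.22.33....
Authorship (.=original, N=cursor N): 1 1 . 2 2 . 3 3 . . . .
Index 1: author = 1

Answer: cursor 1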